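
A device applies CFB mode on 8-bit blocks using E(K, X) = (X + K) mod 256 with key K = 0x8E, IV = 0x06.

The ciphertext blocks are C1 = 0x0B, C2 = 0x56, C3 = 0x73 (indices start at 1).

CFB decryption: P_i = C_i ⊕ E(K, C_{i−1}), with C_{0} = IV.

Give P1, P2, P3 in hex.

P1: E(K, 0x06) = 0x94; 0x0B ⊕ 0x94 = 0x9F.
P2: E(K, 0x0B) = 0x99; 0x56 ⊕ 0x99 = 0xCF.
P3: E(K, 0x56) = 0xE4; 0x73 ⊕ 0xE4 = 0x97.

P1 = 0x9F, P2 = 0xCF, P3 = 0x97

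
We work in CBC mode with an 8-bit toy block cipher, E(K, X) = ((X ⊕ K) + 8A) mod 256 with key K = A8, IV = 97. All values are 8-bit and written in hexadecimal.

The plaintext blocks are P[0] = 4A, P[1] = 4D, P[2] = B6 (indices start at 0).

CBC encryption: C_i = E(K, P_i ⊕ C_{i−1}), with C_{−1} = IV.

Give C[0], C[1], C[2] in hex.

C[0]: P[0] ⊕ 97 = DD; E(K, DD) = FF.
C[1]: P[1] ⊕ FF = B2; E(K, B2) = A4.
C[2]: P[2] ⊕ A4 = 12; E(K, 12) = 44.

C[0] = FF, C[1] = A4, C[2] = 44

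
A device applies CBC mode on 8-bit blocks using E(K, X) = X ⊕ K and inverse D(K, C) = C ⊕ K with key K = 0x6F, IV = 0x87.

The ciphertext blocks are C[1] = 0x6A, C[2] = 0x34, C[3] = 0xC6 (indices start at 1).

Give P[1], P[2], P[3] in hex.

CBC decryption: P_i = D(K, C_i) ⊕ C_{i−1}, with C_{0} = IV.
P[1]: D(K, 0x6A) = 0x05; 0x05 ⊕ 0x87 = 0x82.
P[2]: D(K, 0x34) = 0x5B; 0x5B ⊕ 0x6A = 0x31.
P[3]: D(K, 0xC6) = 0xA9; 0xA9 ⊕ 0x34 = 0x9D.

P[1] = 0x82, P[2] = 0x31, P[3] = 0x9D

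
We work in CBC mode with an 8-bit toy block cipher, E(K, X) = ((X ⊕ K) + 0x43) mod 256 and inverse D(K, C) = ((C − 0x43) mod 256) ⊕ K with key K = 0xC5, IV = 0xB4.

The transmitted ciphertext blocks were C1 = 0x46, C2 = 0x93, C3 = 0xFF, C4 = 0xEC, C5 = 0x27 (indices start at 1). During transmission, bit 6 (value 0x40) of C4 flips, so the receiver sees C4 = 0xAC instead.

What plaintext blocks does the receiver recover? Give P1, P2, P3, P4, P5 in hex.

P1 = 0x72, P2 = 0xD3, P3 = 0xEA, P4 = 0x53, P5 = 0x8D

CBC decryption: P_i = D(K, C_i) ⊕ C_{i−1}, with C_{0} = IV.
Only C4 changed, to 0xAC. In CBC, a change in C_i garbles P_i and flips the same bit in P_{i+1}. Decrypting the received ciphertext:
P1: D(K, 0x46) = 0xC6; 0xC6 ⊕ 0xB4 = 0x72.
P2: D(K, 0x93) = 0x95; 0x95 ⊕ 0x46 = 0xD3.
P3: D(K, 0xFF) = 0x79; 0x79 ⊕ 0x93 = 0xEA.
P4: D(K, 0xAC) = 0xAC; 0xAC ⊕ 0xFF = 0x53.
P5: D(K, 0x27) = 0x21; 0x21 ⊕ 0xAC = 0x8D.
Blocks that differ from the original plaintext: P4, P5.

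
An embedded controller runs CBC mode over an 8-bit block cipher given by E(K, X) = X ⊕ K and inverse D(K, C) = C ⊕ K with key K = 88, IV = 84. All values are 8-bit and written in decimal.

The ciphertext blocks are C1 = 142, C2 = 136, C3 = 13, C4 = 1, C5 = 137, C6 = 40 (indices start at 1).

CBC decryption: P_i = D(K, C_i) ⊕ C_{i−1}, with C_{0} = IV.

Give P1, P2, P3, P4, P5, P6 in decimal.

P1 = 130, P2 = 94, P3 = 221, P4 = 84, P5 = 208, P6 = 249

P1: D(K, 142) = 214; 214 ⊕ 84 = 130.
P2: D(K, 136) = 208; 208 ⊕ 142 = 94.
P3: D(K, 13) = 85; 85 ⊕ 136 = 221.
P4: D(K, 1) = 89; 89 ⊕ 13 = 84.
P5: D(K, 137) = 209; 209 ⊕ 1 = 208.
P6: D(K, 40) = 112; 112 ⊕ 137 = 249.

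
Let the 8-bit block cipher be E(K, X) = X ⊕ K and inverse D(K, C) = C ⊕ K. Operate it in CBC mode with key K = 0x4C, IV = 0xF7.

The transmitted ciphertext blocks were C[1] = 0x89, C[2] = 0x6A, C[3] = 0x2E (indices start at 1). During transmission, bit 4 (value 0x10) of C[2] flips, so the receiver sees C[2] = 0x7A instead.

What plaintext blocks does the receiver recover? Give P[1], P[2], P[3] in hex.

P[1] = 0x32, P[2] = 0xBF, P[3] = 0x18

CBC decryption: P_i = D(K, C_i) ⊕ C_{i−1}, with C_{0} = IV.
Only C[2] changed, to 0x7A. In CBC, a change in C_i garbles P_i and flips the same bit in P_{i+1}. Decrypting the received ciphertext:
P[1]: D(K, 0x89) = 0xC5; 0xC5 ⊕ 0xF7 = 0x32.
P[2]: D(K, 0x7A) = 0x36; 0x36 ⊕ 0x89 = 0xBF.
P[3]: D(K, 0x2E) = 0x62; 0x62 ⊕ 0x7A = 0x18.
Blocks that differ from the original plaintext: P[2], P[3].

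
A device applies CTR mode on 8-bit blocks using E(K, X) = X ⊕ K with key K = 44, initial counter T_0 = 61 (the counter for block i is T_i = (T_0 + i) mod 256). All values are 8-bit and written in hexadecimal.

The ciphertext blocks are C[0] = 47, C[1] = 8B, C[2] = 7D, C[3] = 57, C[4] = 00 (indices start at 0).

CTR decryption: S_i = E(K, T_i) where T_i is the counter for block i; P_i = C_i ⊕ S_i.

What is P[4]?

P[4]: T = 65, S = E(K, T) = 21; 00 ⊕ 21 = 21.

P[4] = 21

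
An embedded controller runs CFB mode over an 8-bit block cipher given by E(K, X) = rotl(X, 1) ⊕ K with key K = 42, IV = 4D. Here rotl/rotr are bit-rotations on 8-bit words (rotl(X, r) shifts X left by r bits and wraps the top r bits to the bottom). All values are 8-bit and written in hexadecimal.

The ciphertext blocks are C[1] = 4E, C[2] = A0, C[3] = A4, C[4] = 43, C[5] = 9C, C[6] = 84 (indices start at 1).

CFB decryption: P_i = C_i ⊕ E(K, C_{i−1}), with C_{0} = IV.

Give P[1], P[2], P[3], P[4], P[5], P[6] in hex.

P[1]: E(K, 4D) = D8; 4E ⊕ D8 = 96.
P[2]: E(K, 4E) = DE; A0 ⊕ DE = 7E.
P[3]: E(K, A0) = 03; A4 ⊕ 03 = A7.
P[4]: E(K, A4) = 0B; 43 ⊕ 0B = 48.
P[5]: E(K, 43) = C4; 9C ⊕ C4 = 58.
P[6]: E(K, 9C) = 7B; 84 ⊕ 7B = FF.

P[1] = 96, P[2] = 7E, P[3] = A7, P[4] = 48, P[5] = 58, P[6] = FF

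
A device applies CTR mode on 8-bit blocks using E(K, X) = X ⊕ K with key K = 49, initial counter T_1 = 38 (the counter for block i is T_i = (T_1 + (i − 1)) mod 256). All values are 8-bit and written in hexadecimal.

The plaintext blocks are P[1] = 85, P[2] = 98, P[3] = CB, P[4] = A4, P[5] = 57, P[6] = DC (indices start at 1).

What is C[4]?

C[4] = D6

CTR encryption: S_i = E(K, T_i) where T_i is the counter for block i; C_i = P_i ⊕ S_i.
C[1]: T = 38, S = E(K, T) = 71; 85 ⊕ 71 = F4.
C[2]: T = 39, S = E(K, T) = 70; 98 ⊕ 70 = E8.
C[3]: T = 3A, S = E(K, T) = 73; CB ⊕ 73 = B8.
C[4]: T = 3B, S = E(K, T) = 72; A4 ⊕ 72 = D6.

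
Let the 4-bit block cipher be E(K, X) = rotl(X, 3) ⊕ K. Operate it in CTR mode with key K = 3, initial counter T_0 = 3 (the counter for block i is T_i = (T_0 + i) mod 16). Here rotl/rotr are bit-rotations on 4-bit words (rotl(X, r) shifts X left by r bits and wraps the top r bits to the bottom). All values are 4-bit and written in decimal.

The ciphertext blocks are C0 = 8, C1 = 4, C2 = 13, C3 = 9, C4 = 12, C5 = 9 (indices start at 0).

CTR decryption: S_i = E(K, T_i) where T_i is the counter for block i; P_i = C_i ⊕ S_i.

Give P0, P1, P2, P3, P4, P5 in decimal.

P0 = 2, P1 = 5, P2 = 4, P3 = 9, P4 = 4, P5 = 14

P0: T = 3, S = E(K, T) = 10; 8 ⊕ 10 = 2.
P1: T = 4, S = E(K, T) = 1; 4 ⊕ 1 = 5.
P2: T = 5, S = E(K, T) = 9; 13 ⊕ 9 = 4.
P3: T = 6, S = E(K, T) = 0; 9 ⊕ 0 = 9.
P4: T = 7, S = E(K, T) = 8; 12 ⊕ 8 = 4.
P5: T = 8, S = E(K, T) = 7; 9 ⊕ 7 = 14.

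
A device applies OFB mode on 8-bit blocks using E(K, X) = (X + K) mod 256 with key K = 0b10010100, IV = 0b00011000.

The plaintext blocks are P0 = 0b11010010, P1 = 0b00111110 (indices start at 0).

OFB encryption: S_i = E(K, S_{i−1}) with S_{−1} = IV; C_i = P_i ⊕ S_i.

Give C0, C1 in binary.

C0: S = E(K, 0b00011000) = 0b10101100; 0b11010010 ⊕ 0b10101100 = 0b01111110.
C1: S = E(K, 0b10101100) = 0b01000000; 0b00111110 ⊕ 0b01000000 = 0b01111110.

C0 = 0b01111110, C1 = 0b01111110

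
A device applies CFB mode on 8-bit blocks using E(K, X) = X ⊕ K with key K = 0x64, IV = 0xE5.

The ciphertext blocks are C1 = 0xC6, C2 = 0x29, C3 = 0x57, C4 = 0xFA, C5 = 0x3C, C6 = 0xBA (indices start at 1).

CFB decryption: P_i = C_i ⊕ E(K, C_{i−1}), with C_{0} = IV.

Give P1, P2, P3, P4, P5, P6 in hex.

P1: E(K, 0xE5) = 0x81; 0xC6 ⊕ 0x81 = 0x47.
P2: E(K, 0xC6) = 0xA2; 0x29 ⊕ 0xA2 = 0x8B.
P3: E(K, 0x29) = 0x4D; 0x57 ⊕ 0x4D = 0x1A.
P4: E(K, 0x57) = 0x33; 0xFA ⊕ 0x33 = 0xC9.
P5: E(K, 0xFA) = 0x9E; 0x3C ⊕ 0x9E = 0xA2.
P6: E(K, 0x3C) = 0x58; 0xBA ⊕ 0x58 = 0xE2.

P1 = 0x47, P2 = 0x8B, P3 = 0x1A, P4 = 0xC9, P5 = 0xA2, P6 = 0xE2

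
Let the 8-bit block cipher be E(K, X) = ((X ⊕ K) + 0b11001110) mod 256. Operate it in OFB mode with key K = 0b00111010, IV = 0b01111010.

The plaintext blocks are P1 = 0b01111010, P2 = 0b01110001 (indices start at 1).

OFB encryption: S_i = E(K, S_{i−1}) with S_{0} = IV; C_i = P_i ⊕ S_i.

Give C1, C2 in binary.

C1: S = E(K, 0b01111010) = 0b00001110; 0b01111010 ⊕ 0b00001110 = 0b01110100.
C2: S = E(K, 0b00001110) = 0b00000010; 0b01110001 ⊕ 0b00000010 = 0b01110011.

C1 = 0b01110100, C2 = 0b01110011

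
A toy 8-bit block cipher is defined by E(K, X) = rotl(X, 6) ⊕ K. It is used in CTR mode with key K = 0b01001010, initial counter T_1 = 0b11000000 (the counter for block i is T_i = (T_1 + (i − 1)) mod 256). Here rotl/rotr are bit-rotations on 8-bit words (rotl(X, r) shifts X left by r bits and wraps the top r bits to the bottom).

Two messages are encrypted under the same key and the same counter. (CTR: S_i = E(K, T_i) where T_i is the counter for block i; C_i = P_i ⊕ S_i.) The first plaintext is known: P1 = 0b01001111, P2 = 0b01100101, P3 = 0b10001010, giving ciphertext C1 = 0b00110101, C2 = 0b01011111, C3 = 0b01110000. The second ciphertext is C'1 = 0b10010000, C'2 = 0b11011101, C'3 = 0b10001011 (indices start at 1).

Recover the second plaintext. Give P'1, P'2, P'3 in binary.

P'1 = 0b11101010, P'2 = 0b11100111, P'3 = 0b01110001

In CTR with a reused counter, both messages share the same keystream S_i, so C_i ⊕ C'_i = P_i ⊕ P'_i and thus P'_i = P_i ⊕ C_i ⊕ C'_i.
P'1: 0b01001111 ⊕ 0b00110101 ⊕ 0b10010000 = 0b11101010.
P'2: 0b01100101 ⊕ 0b01011111 ⊕ 0b11011101 = 0b11100111.
P'3: 0b10001010 ⊕ 0b01110000 ⊕ 0b10001011 = 0b01110001.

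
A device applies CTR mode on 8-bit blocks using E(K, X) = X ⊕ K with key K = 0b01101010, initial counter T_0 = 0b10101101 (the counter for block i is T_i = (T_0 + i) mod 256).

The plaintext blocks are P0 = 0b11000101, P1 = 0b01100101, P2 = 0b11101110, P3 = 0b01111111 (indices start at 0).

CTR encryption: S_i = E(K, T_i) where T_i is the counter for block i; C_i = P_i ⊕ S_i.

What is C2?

C0: T = 0b10101101, S = E(K, T) = 0b11000111; 0b11000101 ⊕ 0b11000111 = 0b00000010.
C1: T = 0b10101110, S = E(K, T) = 0b11000100; 0b01100101 ⊕ 0b11000100 = 0b10100001.
C2: T = 0b10101111, S = E(K, T) = 0b11000101; 0b11101110 ⊕ 0b11000101 = 0b00101011.

C2 = 0b00101011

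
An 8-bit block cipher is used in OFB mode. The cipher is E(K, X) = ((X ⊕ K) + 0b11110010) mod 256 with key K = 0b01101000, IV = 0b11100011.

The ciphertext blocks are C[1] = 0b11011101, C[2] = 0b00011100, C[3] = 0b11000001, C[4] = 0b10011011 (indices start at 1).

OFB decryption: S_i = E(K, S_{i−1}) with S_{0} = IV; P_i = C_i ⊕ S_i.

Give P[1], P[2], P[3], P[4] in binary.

P[1]: S = E(K, 0b11100011) = 0b01111101; 0b11011101 ⊕ 0b01111101 = 0b10100000.
P[2]: S = E(K, 0b01111101) = 0b00000111; 0b00011100 ⊕ 0b00000111 = 0b00011011.
P[3]: S = E(K, 0b00000111) = 0b01100001; 0b11000001 ⊕ 0b01100001 = 0b10100000.
P[4]: S = E(K, 0b01100001) = 0b11111011; 0b10011011 ⊕ 0b11111011 = 0b01100000.

P[1] = 0b10100000, P[2] = 0b00011011, P[3] = 0b10100000, P[4] = 0b01100000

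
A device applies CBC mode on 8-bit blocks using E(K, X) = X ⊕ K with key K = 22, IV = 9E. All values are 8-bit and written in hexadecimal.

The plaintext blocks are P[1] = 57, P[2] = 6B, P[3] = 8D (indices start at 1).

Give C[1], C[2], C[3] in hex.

C[1] = EB, C[2] = A2, C[3] = 0D

CBC encryption: C_i = E(K, P_i ⊕ C_{i−1}), with C_{0} = IV.
C[1]: P[1] ⊕ 9E = C9; E(K, C9) = EB.
C[2]: P[2] ⊕ EB = 80; E(K, 80) = A2.
C[3]: P[3] ⊕ A2 = 2F; E(K, 2F) = 0D.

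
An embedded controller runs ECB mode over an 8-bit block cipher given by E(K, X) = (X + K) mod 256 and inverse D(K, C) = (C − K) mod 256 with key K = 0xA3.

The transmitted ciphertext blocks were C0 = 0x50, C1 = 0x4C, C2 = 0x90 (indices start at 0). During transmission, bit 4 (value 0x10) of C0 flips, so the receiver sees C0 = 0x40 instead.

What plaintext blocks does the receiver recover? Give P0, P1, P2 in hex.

P0 = 0x9D, P1 = 0xA9, P2 = 0xED

ECB decryption: P_i = D(K, C_i).
Only C0 changed, to 0x40. In ECB, a change in C_i affects only P_i. Decrypting the received ciphertext:
P0: D(K, 0x40) = 0x9D.
P1: D(K, 0x4C) = 0xA9.
P2: D(K, 0x90) = 0xED.
Blocks that differ from the original plaintext: P0.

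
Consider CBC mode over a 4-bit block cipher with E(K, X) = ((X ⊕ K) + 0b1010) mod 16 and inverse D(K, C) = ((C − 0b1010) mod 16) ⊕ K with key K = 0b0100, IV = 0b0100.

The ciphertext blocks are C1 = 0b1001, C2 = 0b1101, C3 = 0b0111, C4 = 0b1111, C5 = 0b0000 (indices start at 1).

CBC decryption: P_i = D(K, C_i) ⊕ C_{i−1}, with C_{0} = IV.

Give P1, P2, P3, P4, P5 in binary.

P1: D(K, 0b1001) = 0b1011; 0b1011 ⊕ 0b0100 = 0b1111.
P2: D(K, 0b1101) = 0b0111; 0b0111 ⊕ 0b1001 = 0b1110.
P3: D(K, 0b0111) = 0b1001; 0b1001 ⊕ 0b1101 = 0b0100.
P4: D(K, 0b1111) = 0b0001; 0b0001 ⊕ 0b0111 = 0b0110.
P5: D(K, 0b0000) = 0b0010; 0b0010 ⊕ 0b1111 = 0b1101.

P1 = 0b1111, P2 = 0b1110, P3 = 0b0100, P4 = 0b0110, P5 = 0b1101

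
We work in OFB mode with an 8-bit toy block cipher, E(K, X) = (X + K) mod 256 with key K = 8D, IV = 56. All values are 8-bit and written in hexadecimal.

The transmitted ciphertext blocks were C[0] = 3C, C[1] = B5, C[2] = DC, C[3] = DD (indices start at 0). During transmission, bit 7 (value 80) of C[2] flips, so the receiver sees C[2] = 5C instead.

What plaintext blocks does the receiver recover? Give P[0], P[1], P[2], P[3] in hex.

OFB decryption: S_i = E(K, S_{i−1}) with S_{−1} = IV; P_i = C_i ⊕ S_i.
Only C[2] changed, to 5C. In OFB, a change in C_i flips the same bit in P_i only; the keystream is unaffected. Decrypting the received ciphertext:
P[0]: S = E(K, 56) = E3; 3C ⊕ E3 = DF.
P[1]: S = E(K, E3) = 70; B5 ⊕ 70 = C5.
P[2]: S = E(K, 70) = FD; 5C ⊕ FD = A1.
P[3]: S = E(K, FD) = 8A; DD ⊕ 8A = 57.
Blocks that differ from the original plaintext: P[2].

P[0] = DF, P[1] = C5, P[2] = A1, P[3] = 57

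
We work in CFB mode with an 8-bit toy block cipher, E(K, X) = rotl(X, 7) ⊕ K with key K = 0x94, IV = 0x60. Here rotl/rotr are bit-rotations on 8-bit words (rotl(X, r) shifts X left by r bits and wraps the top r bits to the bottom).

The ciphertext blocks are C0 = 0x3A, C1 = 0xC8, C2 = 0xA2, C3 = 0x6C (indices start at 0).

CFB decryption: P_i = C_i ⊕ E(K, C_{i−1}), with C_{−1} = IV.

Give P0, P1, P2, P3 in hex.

P0: E(K, 0x60) = 0xA4; 0x3A ⊕ 0xA4 = 0x9E.
P1: E(K, 0x3A) = 0x89; 0xC8 ⊕ 0x89 = 0x41.
P2: E(K, 0xC8) = 0xF0; 0xA2 ⊕ 0xF0 = 0x52.
P3: E(K, 0xA2) = 0xC5; 0x6C ⊕ 0xC5 = 0xA9.

P0 = 0x9E, P1 = 0x41, P2 = 0x52, P3 = 0xA9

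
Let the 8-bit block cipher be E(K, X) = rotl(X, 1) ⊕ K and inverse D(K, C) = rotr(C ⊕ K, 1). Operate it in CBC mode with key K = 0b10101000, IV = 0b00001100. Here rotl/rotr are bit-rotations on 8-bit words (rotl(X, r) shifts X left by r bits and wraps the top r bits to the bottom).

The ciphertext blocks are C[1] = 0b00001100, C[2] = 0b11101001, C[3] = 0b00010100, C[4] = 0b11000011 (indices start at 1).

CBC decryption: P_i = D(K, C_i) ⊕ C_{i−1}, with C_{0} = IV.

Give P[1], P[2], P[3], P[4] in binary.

P[1] = 0b01011110, P[2] = 0b10101100, P[3] = 0b10110111, P[4] = 0b10100001

P[1]: D(K, 0b00001100) = 0b01010010; 0b01010010 ⊕ 0b00001100 = 0b01011110.
P[2]: D(K, 0b11101001) = 0b10100000; 0b10100000 ⊕ 0b00001100 = 0b10101100.
P[3]: D(K, 0b00010100) = 0b01011110; 0b01011110 ⊕ 0b11101001 = 0b10110111.
P[4]: D(K, 0b11000011) = 0b10110101; 0b10110101 ⊕ 0b00010100 = 0b10100001.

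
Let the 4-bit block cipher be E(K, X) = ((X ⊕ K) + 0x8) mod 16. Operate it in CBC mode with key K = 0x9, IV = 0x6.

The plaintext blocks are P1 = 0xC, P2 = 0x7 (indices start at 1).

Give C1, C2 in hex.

C1 = 0xB, C2 = 0xD

CBC encryption: C_i = E(K, P_i ⊕ C_{i−1}), with C_{0} = IV.
C1: P1 ⊕ 0x6 = 0xA; E(K, 0xA) = 0xB.
C2: P2 ⊕ 0xB = 0xC; E(K, 0xC) = 0xD.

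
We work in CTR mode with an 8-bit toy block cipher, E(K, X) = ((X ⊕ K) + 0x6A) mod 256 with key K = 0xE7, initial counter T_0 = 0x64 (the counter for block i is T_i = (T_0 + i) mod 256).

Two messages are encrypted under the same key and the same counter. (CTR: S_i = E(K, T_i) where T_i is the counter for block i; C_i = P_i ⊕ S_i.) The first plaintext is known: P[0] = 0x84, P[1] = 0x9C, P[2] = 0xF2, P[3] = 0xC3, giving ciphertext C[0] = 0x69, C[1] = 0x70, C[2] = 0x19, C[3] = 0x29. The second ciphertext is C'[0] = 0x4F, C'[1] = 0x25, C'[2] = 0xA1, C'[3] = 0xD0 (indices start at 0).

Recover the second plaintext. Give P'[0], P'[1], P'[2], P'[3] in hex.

P'[0] = 0xA2, P'[1] = 0xC9, P'[2] = 0x4A, P'[3] = 0x3A

In CTR with a reused counter, both messages share the same keystream S_i, so C_i ⊕ C'_i = P_i ⊕ P'_i and thus P'_i = P_i ⊕ C_i ⊕ C'_i.
P'[0]: 0x84 ⊕ 0x69 ⊕ 0x4F = 0xA2.
P'[1]: 0x9C ⊕ 0x70 ⊕ 0x25 = 0xC9.
P'[2]: 0xF2 ⊕ 0x19 ⊕ 0xA1 = 0x4A.
P'[3]: 0xC3 ⊕ 0x29 ⊕ 0xD0 = 0x3A.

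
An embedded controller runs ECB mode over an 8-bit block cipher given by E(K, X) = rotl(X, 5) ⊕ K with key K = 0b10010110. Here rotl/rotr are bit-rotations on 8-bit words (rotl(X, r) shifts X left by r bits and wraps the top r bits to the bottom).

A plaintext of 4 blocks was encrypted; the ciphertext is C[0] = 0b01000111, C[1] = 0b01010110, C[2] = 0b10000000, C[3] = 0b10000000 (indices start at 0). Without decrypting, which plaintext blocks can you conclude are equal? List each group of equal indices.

ECB encrypts each block independently with the same key, so equal ciphertext blocks imply equal plaintext blocks.
C[2] = C[3] = 0b10000000, so P[2] = P[3].

P[2] = P[3]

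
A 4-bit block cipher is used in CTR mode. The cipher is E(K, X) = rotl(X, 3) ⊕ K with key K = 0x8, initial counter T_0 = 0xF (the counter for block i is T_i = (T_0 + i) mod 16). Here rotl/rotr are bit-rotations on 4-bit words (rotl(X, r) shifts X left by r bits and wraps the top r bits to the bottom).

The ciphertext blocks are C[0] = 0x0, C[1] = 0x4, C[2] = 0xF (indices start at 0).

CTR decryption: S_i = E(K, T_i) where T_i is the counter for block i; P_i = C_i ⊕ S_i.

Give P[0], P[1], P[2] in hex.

P[0]: T = 0xF, S = E(K, T) = 0x7; 0x0 ⊕ 0x7 = 0x7.
P[1]: T = 0x0, S = E(K, T) = 0x8; 0x4 ⊕ 0x8 = 0xC.
P[2]: T = 0x1, S = E(K, T) = 0x0; 0xF ⊕ 0x0 = 0xF.

P[0] = 0x7, P[1] = 0xC, P[2] = 0xF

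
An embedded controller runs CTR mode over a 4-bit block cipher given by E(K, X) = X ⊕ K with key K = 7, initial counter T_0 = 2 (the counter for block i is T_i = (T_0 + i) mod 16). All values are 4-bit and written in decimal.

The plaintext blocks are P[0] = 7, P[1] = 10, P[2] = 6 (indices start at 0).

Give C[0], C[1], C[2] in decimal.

CTR encryption: S_i = E(K, T_i) where T_i is the counter for block i; C_i = P_i ⊕ S_i.
C[0]: T = 2, S = E(K, T) = 5; 7 ⊕ 5 = 2.
C[1]: T = 3, S = E(K, T) = 4; 10 ⊕ 4 = 14.
C[2]: T = 4, S = E(K, T) = 3; 6 ⊕ 3 = 5.

C[0] = 2, C[1] = 14, C[2] = 5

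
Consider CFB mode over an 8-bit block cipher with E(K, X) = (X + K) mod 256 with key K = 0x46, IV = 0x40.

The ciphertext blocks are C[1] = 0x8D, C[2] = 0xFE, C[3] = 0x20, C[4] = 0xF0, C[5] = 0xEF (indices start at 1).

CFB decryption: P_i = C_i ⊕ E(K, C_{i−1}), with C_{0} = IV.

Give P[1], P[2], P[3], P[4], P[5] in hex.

P[1] = 0x0B, P[2] = 0x2D, P[3] = 0x64, P[4] = 0x96, P[5] = 0xD9

P[1]: E(K, 0x40) = 0x86; 0x8D ⊕ 0x86 = 0x0B.
P[2]: E(K, 0x8D) = 0xD3; 0xFE ⊕ 0xD3 = 0x2D.
P[3]: E(K, 0xFE) = 0x44; 0x20 ⊕ 0x44 = 0x64.
P[4]: E(K, 0x20) = 0x66; 0xF0 ⊕ 0x66 = 0x96.
P[5]: E(K, 0xF0) = 0x36; 0xEF ⊕ 0x36 = 0xD9.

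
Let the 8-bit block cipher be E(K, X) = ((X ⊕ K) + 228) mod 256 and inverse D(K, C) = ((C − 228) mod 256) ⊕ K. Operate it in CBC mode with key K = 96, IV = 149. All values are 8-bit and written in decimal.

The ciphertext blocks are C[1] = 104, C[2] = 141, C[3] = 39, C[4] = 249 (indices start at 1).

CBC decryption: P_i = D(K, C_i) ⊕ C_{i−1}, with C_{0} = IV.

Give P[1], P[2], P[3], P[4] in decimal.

P[1]: D(K, 104) = 228; 228 ⊕ 149 = 113.
P[2]: D(K, 141) = 201; 201 ⊕ 104 = 161.
P[3]: D(K, 39) = 35; 35 ⊕ 141 = 174.
P[4]: D(K, 249) = 117; 117 ⊕ 39 = 82.

P[1] = 113, P[2] = 161, P[3] = 174, P[4] = 82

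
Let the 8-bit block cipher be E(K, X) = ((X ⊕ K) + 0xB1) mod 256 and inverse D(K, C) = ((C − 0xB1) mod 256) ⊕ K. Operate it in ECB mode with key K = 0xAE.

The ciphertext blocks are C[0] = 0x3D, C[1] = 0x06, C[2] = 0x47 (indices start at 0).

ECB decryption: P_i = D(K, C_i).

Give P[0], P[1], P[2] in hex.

P[0]: D(K, 0x3D) = 0x22.
P[1]: D(K, 0x06) = 0xFB.
P[2]: D(K, 0x47) = 0x38.

P[0] = 0x22, P[1] = 0xFB, P[2] = 0x38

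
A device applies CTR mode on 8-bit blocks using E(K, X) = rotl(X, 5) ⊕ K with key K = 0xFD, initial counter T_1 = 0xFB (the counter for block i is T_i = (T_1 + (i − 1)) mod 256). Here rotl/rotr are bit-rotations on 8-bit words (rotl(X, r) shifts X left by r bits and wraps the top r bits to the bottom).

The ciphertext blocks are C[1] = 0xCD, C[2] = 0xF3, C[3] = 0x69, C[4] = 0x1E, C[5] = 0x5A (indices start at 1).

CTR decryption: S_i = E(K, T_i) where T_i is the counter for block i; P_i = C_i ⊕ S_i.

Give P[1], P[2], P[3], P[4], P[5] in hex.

P[1]: T = 0xFB, S = E(K, T) = 0x82; 0xCD ⊕ 0x82 = 0x4F.
P[2]: T = 0xFC, S = E(K, T) = 0x62; 0xF3 ⊕ 0x62 = 0x91.
P[3]: T = 0xFD, S = E(K, T) = 0x42; 0x69 ⊕ 0x42 = 0x2B.
P[4]: T = 0xFE, S = E(K, T) = 0x22; 0x1E ⊕ 0x22 = 0x3C.
P[5]: T = 0xFF, S = E(K, T) = 0x02; 0x5A ⊕ 0x02 = 0x58.

P[1] = 0x4F, P[2] = 0x91, P[3] = 0x2B, P[4] = 0x3C, P[5] = 0x58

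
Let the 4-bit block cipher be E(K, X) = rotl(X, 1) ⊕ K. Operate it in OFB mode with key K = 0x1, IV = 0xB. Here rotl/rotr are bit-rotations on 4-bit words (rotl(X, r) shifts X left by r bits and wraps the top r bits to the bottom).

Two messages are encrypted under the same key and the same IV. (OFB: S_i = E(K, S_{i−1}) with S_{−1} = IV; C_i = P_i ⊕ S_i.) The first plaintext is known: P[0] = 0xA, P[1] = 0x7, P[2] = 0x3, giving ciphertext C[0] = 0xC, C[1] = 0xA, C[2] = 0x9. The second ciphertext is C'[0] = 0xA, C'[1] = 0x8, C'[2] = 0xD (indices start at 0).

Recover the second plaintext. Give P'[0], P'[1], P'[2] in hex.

P'[0] = 0xC, P'[1] = 0x5, P'[2] = 0x7

In OFB with a reused IV, both messages share the same keystream S_i, so C_i ⊕ C'_i = P_i ⊕ P'_i and thus P'_i = P_i ⊕ C_i ⊕ C'_i.
P'[0]: 0xA ⊕ 0xC ⊕ 0xA = 0xC.
P'[1]: 0x7 ⊕ 0xA ⊕ 0x8 = 0x5.
P'[2]: 0x3 ⊕ 0x9 ⊕ 0xD = 0x7.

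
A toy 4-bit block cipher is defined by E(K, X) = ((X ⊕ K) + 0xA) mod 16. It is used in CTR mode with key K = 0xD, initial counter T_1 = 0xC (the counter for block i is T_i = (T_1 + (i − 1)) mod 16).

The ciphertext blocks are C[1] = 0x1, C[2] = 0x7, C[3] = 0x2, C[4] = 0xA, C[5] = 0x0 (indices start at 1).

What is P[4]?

P[4] = 0x6

CTR decryption: S_i = E(K, T_i) where T_i is the counter for block i; P_i = C_i ⊕ S_i.
P[4]: T = 0xF, S = E(K, T) = 0xC; 0xA ⊕ 0xC = 0x6.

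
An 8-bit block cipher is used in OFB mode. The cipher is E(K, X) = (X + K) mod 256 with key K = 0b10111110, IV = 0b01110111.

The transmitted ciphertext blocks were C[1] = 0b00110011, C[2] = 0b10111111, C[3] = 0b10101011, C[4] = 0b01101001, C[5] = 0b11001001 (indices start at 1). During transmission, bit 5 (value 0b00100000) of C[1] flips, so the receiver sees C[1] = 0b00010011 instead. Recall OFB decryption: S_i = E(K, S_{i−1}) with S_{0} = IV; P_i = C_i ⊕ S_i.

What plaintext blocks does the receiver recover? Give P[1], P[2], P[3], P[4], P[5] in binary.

Only C[1] changed, to 0b00010011. In OFB, a change in C_i flips the same bit in P_i only; the keystream is unaffected. Decrypting the received ciphertext:
P[1]: S = E(K, 0b01110111) = 0b00110101; 0b00010011 ⊕ 0b00110101 = 0b00100110.
P[2]: S = E(K, 0b00110101) = 0b11110011; 0b10111111 ⊕ 0b11110011 = 0b01001100.
P[3]: S = E(K, 0b11110011) = 0b10110001; 0b10101011 ⊕ 0b10110001 = 0b00011010.
P[4]: S = E(K, 0b10110001) = 0b01101111; 0b01101001 ⊕ 0b01101111 = 0b00000110.
P[5]: S = E(K, 0b01101111) = 0b00101101; 0b11001001 ⊕ 0b00101101 = 0b11100100.
Blocks that differ from the original plaintext: P[1].

P[1] = 0b00100110, P[2] = 0b01001100, P[3] = 0b00011010, P[4] = 0b00000110, P[5] = 0b11100100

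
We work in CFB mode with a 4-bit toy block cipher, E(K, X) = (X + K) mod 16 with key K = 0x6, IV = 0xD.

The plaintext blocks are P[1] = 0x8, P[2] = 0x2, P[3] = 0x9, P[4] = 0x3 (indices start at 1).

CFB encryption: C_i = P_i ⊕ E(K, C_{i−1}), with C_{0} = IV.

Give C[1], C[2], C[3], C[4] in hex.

C[1]: E(K, 0xD) = 0x3; 0x8 ⊕ 0x3 = 0xB.
C[2]: E(K, 0xB) = 0x1; 0x2 ⊕ 0x1 = 0x3.
C[3]: E(K, 0x3) = 0x9; 0x9 ⊕ 0x9 = 0x0.
C[4]: E(K, 0x0) = 0x6; 0x3 ⊕ 0x6 = 0x5.

C[1] = 0xB, C[2] = 0x3, C[3] = 0x0, C[4] = 0x5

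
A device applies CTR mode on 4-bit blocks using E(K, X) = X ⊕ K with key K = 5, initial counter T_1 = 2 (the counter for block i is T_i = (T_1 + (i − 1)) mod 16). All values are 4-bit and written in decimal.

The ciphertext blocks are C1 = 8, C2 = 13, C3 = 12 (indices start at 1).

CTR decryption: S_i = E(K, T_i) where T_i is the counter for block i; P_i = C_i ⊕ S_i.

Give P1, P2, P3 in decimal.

P1 = 15, P2 = 11, P3 = 13

P1: T = 2, S = E(K, T) = 7; 8 ⊕ 7 = 15.
P2: T = 3, S = E(K, T) = 6; 13 ⊕ 6 = 11.
P3: T = 4, S = E(K, T) = 1; 12 ⊕ 1 = 13.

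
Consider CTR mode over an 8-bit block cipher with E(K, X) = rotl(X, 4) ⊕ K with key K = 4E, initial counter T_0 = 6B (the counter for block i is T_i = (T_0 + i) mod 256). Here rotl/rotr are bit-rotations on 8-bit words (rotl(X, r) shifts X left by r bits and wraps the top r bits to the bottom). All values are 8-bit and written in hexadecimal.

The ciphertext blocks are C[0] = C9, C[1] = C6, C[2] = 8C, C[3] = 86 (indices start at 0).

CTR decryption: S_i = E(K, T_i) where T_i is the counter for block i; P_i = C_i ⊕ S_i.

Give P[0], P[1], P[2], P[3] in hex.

P[0]: T = 6B, S = E(K, T) = F8; C9 ⊕ F8 = 31.
P[1]: T = 6C, S = E(K, T) = 88; C6 ⊕ 88 = 4E.
P[2]: T = 6D, S = E(K, T) = 98; 8C ⊕ 98 = 14.
P[3]: T = 6E, S = E(K, T) = A8; 86 ⊕ A8 = 2E.

P[0] = 31, P[1] = 4E, P[2] = 14, P[3] = 2E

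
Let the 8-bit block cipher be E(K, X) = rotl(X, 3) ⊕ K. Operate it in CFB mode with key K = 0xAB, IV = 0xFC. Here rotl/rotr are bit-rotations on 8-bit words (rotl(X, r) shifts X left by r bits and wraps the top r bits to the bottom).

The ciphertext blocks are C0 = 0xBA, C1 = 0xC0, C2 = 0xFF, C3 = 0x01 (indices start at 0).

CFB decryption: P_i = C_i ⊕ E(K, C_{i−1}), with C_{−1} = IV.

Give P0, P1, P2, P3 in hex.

P0 = 0xF6, P1 = 0xBE, P2 = 0x52, P3 = 0x55

P0: E(K, 0xFC) = 0x4C; 0xBA ⊕ 0x4C = 0xF6.
P1: E(K, 0xBA) = 0x7E; 0xC0 ⊕ 0x7E = 0xBE.
P2: E(K, 0xC0) = 0xAD; 0xFF ⊕ 0xAD = 0x52.
P3: E(K, 0xFF) = 0x54; 0x01 ⊕ 0x54 = 0x55.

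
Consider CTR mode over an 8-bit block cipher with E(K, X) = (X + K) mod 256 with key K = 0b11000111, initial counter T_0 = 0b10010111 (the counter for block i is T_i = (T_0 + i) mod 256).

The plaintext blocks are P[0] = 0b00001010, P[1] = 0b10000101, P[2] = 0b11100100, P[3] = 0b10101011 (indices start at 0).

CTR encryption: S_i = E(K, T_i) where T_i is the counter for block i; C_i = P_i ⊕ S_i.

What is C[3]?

C[3] = 0b11001010

C[0]: T = 0b10010111, S = E(K, T) = 0b01011110; 0b00001010 ⊕ 0b01011110 = 0b01010100.
C[1]: T = 0b10011000, S = E(K, T) = 0b01011111; 0b10000101 ⊕ 0b01011111 = 0b11011010.
C[2]: T = 0b10011001, S = E(K, T) = 0b01100000; 0b11100100 ⊕ 0b01100000 = 0b10000100.
C[3]: T = 0b10011010, S = E(K, T) = 0b01100001; 0b10101011 ⊕ 0b01100001 = 0b11001010.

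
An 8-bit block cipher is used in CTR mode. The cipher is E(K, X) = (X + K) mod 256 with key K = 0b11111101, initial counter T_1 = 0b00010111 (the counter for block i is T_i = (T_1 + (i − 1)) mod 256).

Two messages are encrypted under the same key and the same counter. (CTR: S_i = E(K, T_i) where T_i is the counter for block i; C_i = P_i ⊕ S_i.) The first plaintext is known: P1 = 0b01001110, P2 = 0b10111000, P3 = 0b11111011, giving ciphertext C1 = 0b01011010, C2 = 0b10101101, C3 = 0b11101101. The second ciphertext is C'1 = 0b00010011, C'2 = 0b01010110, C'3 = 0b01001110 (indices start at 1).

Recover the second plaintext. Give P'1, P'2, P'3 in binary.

In CTR with a reused counter, both messages share the same keystream S_i, so C_i ⊕ C'_i = P_i ⊕ P'_i and thus P'_i = P_i ⊕ C_i ⊕ C'_i.
P'1: 0b01001110 ⊕ 0b01011010 ⊕ 0b00010011 = 0b00000111.
P'2: 0b10111000 ⊕ 0b10101101 ⊕ 0b01010110 = 0b01000011.
P'3: 0b11111011 ⊕ 0b11101101 ⊕ 0b01001110 = 0b01011000.

P'1 = 0b00000111, P'2 = 0b01000011, P'3 = 0b01011000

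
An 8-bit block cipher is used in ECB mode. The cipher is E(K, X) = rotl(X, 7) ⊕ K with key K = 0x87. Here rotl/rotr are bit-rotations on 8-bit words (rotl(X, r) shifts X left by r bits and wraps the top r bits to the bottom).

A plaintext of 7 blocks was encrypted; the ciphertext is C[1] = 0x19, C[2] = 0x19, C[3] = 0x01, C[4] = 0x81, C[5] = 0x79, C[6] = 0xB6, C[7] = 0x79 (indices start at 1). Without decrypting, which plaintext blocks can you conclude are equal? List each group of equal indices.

ECB encrypts each block independently with the same key, so equal ciphertext blocks imply equal plaintext blocks.
C[1] = C[2] = 0x19, so P[1] = P[2].
C[5] = C[7] = 0x79, so P[5] = P[7].

P[1] = P[2]; P[5] = P[7]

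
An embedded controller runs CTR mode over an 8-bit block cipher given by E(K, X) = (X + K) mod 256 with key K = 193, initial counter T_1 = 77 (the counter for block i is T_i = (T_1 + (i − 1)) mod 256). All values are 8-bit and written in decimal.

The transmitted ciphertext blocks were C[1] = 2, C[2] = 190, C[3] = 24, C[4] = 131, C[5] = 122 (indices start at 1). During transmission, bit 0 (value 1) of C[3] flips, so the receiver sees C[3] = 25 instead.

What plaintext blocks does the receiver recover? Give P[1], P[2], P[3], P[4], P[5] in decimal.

P[1] = 12, P[2] = 177, P[3] = 9, P[4] = 146, P[5] = 104

CTR decryption: S_i = E(K, T_i) where T_i is the counter for block i; P_i = C_i ⊕ S_i.
Only C[3] changed, to 25. In CTR, a change in C_i flips the same bit in P_i only; the keystream is unaffected. Decrypting the received ciphertext:
P[1]: T = 77, S = E(K, T) = 14; 2 ⊕ 14 = 12.
P[2]: T = 78, S = E(K, T) = 15; 190 ⊕ 15 = 177.
P[3]: T = 79, S = E(K, T) = 16; 25 ⊕ 16 = 9.
P[4]: T = 80, S = E(K, T) = 17; 131 ⊕ 17 = 146.
P[5]: T = 81, S = E(K, T) = 18; 122 ⊕ 18 = 104.
Blocks that differ from the original plaintext: P[3].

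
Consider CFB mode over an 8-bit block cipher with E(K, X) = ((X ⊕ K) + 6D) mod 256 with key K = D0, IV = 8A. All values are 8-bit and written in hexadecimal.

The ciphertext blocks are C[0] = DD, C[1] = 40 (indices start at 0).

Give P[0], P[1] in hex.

CFB decryption: P_i = C_i ⊕ E(K, C_{i−1}), with C_{−1} = IV.
P[0]: E(K, 8A) = C7; DD ⊕ C7 = 1A.
P[1]: E(K, DD) = 7A; 40 ⊕ 7A = 3A.

P[0] = 1A, P[1] = 3A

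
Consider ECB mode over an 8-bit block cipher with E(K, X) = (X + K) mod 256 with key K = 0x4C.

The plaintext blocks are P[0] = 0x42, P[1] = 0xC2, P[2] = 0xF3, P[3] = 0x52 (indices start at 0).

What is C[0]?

ECB encryption: C_i = E(K, P_i).
C[0]: E(K, 0x42) = 0x8E.

C[0] = 0x8E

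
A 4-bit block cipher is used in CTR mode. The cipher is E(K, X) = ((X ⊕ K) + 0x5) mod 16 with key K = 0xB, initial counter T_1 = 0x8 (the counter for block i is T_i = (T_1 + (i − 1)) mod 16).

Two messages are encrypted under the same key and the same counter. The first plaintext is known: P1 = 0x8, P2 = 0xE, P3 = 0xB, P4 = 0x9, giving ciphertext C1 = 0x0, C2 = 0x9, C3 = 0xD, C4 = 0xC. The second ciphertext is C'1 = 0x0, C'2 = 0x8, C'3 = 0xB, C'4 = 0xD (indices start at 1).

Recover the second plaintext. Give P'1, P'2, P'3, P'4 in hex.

In CTR with a reused counter, both messages share the same keystream S_i, so C_i ⊕ C'_i = P_i ⊕ P'_i and thus P'_i = P_i ⊕ C_i ⊕ C'_i.
P'1: 0x8 ⊕ 0x0 ⊕ 0x0 = 0x8.
P'2: 0xE ⊕ 0x9 ⊕ 0x8 = 0xF.
P'3: 0xB ⊕ 0xD ⊕ 0xB = 0xD.
P'4: 0x9 ⊕ 0xC ⊕ 0xD = 0x8.

P'1 = 0x8, P'2 = 0xF, P'3 = 0xD, P'4 = 0x8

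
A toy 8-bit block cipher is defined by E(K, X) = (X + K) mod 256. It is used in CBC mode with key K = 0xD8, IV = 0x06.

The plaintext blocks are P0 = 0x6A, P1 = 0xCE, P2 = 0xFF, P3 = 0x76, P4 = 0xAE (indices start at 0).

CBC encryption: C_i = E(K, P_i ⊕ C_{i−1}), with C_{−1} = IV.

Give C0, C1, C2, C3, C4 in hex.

C0 = 0x44, C1 = 0x62, C2 = 0x75, C3 = 0xDB, C4 = 0x4D

C0: P0 ⊕ 0x06 = 0x6C; E(K, 0x6C) = 0x44.
C1: P1 ⊕ 0x44 = 0x8A; E(K, 0x8A) = 0x62.
C2: P2 ⊕ 0x62 = 0x9D; E(K, 0x9D) = 0x75.
C3: P3 ⊕ 0x75 = 0x03; E(K, 0x03) = 0xDB.
C4: P4 ⊕ 0xDB = 0x75; E(K, 0x75) = 0x4D.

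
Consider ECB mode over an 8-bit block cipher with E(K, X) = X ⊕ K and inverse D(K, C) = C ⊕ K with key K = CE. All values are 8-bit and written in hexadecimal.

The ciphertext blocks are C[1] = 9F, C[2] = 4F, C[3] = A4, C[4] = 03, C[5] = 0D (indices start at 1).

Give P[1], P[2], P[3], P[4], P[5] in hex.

P[1] = 51, P[2] = 81, P[3] = 6A, P[4] = CD, P[5] = C3

ECB decryption: P_i = D(K, C_i).
P[1]: D(K, 9F) = 51.
P[2]: D(K, 4F) = 81.
P[3]: D(K, A4) = 6A.
P[4]: D(K, 03) = CD.
P[5]: D(K, 0D) = C3.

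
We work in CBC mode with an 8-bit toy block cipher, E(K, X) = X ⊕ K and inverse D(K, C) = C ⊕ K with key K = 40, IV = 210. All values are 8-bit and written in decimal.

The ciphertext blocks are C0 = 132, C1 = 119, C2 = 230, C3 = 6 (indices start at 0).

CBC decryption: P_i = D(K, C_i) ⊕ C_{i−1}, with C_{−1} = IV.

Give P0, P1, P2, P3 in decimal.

P0: D(K, 132) = 172; 172 ⊕ 210 = 126.
P1: D(K, 119) = 95; 95 ⊕ 132 = 219.
P2: D(K, 230) = 206; 206 ⊕ 119 = 185.
P3: D(K, 6) = 46; 46 ⊕ 230 = 200.

P0 = 126, P1 = 219, P2 = 185, P3 = 200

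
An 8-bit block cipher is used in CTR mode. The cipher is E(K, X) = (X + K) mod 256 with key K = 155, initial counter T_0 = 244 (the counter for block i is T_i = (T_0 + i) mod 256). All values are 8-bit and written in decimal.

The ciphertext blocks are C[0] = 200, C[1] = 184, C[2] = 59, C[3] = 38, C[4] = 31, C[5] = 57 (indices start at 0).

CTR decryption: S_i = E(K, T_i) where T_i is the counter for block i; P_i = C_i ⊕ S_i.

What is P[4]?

P[4]: T = 248, S = E(K, T) = 147; 31 ⊕ 147 = 140.

P[4] = 140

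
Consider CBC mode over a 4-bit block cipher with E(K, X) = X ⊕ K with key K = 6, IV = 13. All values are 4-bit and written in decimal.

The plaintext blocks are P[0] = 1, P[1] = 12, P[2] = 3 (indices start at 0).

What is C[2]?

C[2] = 5

CBC encryption: C_i = E(K, P_i ⊕ C_{i−1}), with C_{−1} = IV.
C[0]: P[0] ⊕ 13 = 12; E(K, 12) = 10.
C[1]: P[1] ⊕ 10 = 6; E(K, 6) = 0.
C[2]: P[2] ⊕ 0 = 3; E(K, 3) = 5.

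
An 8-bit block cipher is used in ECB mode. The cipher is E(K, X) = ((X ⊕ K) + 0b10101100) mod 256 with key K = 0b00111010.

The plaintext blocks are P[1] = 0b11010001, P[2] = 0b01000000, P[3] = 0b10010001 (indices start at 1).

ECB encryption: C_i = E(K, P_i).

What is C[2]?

C[2]: E(K, 0b01000000) = 0b00100110.

C[2] = 0b00100110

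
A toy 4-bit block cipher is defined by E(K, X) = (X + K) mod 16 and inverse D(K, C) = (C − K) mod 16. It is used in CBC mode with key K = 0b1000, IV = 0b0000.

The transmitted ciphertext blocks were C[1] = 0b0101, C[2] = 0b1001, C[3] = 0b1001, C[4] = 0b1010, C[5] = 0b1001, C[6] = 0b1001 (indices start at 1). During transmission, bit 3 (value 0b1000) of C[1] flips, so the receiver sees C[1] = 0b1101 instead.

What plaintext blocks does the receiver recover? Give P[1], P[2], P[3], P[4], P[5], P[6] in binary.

CBC decryption: P_i = D(K, C_i) ⊕ C_{i−1}, with C_{0} = IV.
Only C[1] changed, to 0b1101. In CBC, a change in C_i garbles P_i and flips the same bit in P_{i+1}. Decrypting the received ciphertext:
P[1]: D(K, 0b1101) = 0b0101; 0b0101 ⊕ 0b0000 = 0b0101.
P[2]: D(K, 0b1001) = 0b0001; 0b0001 ⊕ 0b1101 = 0b1100.
P[3]: D(K, 0b1001) = 0b0001; 0b0001 ⊕ 0b1001 = 0b1000.
P[4]: D(K, 0b1010) = 0b0010; 0b0010 ⊕ 0b1001 = 0b1011.
P[5]: D(K, 0b1001) = 0b0001; 0b0001 ⊕ 0b1010 = 0b1011.
P[6]: D(K, 0b1001) = 0b0001; 0b0001 ⊕ 0b1001 = 0b1000.
Blocks that differ from the original plaintext: P[1], P[2].

P[1] = 0b0101, P[2] = 0b1100, P[3] = 0b1000, P[4] = 0b1011, P[5] = 0b1011, P[6] = 0b1000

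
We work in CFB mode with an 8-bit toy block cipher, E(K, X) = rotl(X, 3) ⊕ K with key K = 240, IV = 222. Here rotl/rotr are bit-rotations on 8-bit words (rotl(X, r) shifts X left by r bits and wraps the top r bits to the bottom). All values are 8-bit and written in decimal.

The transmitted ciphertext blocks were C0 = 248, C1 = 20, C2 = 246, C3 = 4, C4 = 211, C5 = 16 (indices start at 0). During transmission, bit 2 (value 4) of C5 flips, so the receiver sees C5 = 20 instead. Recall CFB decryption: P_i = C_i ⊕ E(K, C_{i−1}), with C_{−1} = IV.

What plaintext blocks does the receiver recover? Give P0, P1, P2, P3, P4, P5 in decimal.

P0 = 254, P1 = 35, P2 = 166, P3 = 67, P4 = 3, P5 = 122

Only C5 changed, to 20. In CFB, a change in C_i flips the same bit in P_i and garbles P_{i+1}. Decrypting the received ciphertext:
P0: E(K, 222) = 6; 248 ⊕ 6 = 254.
P1: E(K, 248) = 55; 20 ⊕ 55 = 35.
P2: E(K, 20) = 80; 246 ⊕ 80 = 166.
P3: E(K, 246) = 71; 4 ⊕ 71 = 67.
P4: E(K, 4) = 208; 211 ⊕ 208 = 3.
P5: E(K, 211) = 110; 20 ⊕ 110 = 122.
Blocks that differ from the original plaintext: P5.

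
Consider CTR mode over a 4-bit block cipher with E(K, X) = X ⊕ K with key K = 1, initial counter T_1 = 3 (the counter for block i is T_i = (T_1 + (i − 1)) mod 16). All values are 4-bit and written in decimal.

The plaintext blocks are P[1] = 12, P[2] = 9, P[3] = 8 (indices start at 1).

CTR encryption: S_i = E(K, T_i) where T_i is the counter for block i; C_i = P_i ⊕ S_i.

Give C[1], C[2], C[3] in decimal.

C[1] = 14, C[2] = 12, C[3] = 12

C[1]: T = 3, S = E(K, T) = 2; 12 ⊕ 2 = 14.
C[2]: T = 4, S = E(K, T) = 5; 9 ⊕ 5 = 12.
C[3]: T = 5, S = E(K, T) = 4; 8 ⊕ 4 = 12.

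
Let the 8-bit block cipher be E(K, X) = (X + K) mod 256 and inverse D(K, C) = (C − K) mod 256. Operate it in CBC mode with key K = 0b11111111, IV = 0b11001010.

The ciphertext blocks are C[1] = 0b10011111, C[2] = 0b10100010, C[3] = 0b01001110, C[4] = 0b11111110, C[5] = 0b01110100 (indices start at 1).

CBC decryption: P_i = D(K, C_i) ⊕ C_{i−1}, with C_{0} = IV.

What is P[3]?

P[3]: D(K, 0b01001110) = 0b01001111; 0b01001111 ⊕ 0b10100010 = 0b11101101.

P[3] = 0b11101101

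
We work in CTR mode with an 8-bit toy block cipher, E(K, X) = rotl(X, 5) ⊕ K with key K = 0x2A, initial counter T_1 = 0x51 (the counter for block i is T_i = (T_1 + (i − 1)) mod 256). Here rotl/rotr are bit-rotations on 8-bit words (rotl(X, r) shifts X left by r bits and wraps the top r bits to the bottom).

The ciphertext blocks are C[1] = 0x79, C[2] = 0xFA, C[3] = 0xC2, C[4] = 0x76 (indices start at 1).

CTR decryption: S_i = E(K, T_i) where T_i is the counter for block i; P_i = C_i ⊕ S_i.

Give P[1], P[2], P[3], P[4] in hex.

P[1] = 0x79, P[2] = 0x9A, P[3] = 0x82, P[4] = 0xD6

P[1]: T = 0x51, S = E(K, T) = 0x00; 0x79 ⊕ 0x00 = 0x79.
P[2]: T = 0x52, S = E(K, T) = 0x60; 0xFA ⊕ 0x60 = 0x9A.
P[3]: T = 0x53, S = E(K, T) = 0x40; 0xC2 ⊕ 0x40 = 0x82.
P[4]: T = 0x54, S = E(K, T) = 0xA0; 0x76 ⊕ 0xA0 = 0xD6.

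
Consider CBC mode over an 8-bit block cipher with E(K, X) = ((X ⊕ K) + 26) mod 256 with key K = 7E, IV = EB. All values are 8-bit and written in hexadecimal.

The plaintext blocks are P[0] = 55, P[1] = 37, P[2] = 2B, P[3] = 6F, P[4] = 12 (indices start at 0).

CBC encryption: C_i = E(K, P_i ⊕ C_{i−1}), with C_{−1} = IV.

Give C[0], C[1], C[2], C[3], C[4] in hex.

C[0] = E6, C[1] = D5, C[2] = A6, C[3] = DD, C[4] = D7

C[0]: P[0] ⊕ EB = BE; E(K, BE) = E6.
C[1]: P[1] ⊕ E6 = D1; E(K, D1) = D5.
C[2]: P[2] ⊕ D5 = FE; E(K, FE) = A6.
C[3]: P[3] ⊕ A6 = C9; E(K, C9) = DD.
C[4]: P[4] ⊕ DD = CF; E(K, CF) = D7.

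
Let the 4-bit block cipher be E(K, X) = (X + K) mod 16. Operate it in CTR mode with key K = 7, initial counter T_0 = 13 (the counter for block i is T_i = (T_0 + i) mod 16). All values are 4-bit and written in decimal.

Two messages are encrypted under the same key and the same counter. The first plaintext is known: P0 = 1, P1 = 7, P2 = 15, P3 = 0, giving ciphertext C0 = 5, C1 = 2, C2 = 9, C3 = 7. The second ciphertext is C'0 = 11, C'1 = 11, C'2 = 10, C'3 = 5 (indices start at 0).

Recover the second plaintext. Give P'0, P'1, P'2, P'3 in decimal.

In CTR with a reused counter, both messages share the same keystream S_i, so C_i ⊕ C'_i = P_i ⊕ P'_i and thus P'_i = P_i ⊕ C_i ⊕ C'_i.
P'0: 1 ⊕ 5 ⊕ 11 = 15.
P'1: 7 ⊕ 2 ⊕ 11 = 14.
P'2: 15 ⊕ 9 ⊕ 10 = 12.
P'3: 0 ⊕ 7 ⊕ 5 = 2.

P'0 = 15, P'1 = 14, P'2 = 12, P'3 = 2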